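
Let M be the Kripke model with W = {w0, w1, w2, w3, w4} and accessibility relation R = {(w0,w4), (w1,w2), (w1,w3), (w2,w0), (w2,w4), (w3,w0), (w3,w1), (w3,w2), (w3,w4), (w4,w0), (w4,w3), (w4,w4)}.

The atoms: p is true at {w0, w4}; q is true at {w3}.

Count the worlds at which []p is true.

w0: successors {w4}; p there: w4:T. ✓
w1: successors {w2, w3}; p there: w2:F, w3:F. ✗
w2: successors {w0, w4}; p there: w0:T, w4:T. ✓
w3: successors {w0, w1, w2, w4}; p there: w0:T, w1:F, w2:F, w4:T. ✗
w4: successors {w0, w3, w4}; p there: w0:T, w3:F, w4:T. ✗
Satisfying worlds: {w0, w2}.

2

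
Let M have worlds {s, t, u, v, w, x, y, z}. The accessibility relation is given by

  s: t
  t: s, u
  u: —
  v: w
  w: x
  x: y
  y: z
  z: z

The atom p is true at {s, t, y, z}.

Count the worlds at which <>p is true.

s: successors {t}; p there: t:T. ✓
t: successors {s, u}; p there: s:T, u:F. ✓
u: no successors, so <>p fails. ✗
v: successors {w}; p there: w:F. ✗
w: successors {x}; p there: x:F. ✗
x: successors {y}; p there: y:T. ✓
y: successors {z}; p there: z:T. ✓
z: successors {z}; p there: z:T. ✓
Satisfying worlds: {s, t, x, y, z}.

5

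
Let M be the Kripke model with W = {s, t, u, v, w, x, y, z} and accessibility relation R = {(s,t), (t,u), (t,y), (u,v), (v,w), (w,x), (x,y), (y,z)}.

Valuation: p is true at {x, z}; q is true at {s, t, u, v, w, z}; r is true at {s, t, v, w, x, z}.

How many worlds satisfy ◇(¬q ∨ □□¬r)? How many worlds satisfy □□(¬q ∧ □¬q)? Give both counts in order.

For ◇(¬q ∨ □□¬r):
s: successors {t}; ¬q ∨ □□¬r there: t:F. ✗
t: successors {u, y}; ¬q ∨ □□¬r there: u:F, y:T. ✓
u: successors {v}; ¬q ∨ □□¬r there: v:F. ✗
v: successors {w}; ¬q ∨ □□¬r there: w:T. ✓
w: successors {x}; ¬q ∨ □□¬r there: x:T. ✓
x: successors {y}; ¬q ∨ □□¬r there: y:T. ✓
y: successors {z}; ¬q ∨ □□¬r there: z:T. ✓
z: no successors, so ◇(¬q ∨ □□¬r) fails. ✗
— 5 worlds.
For □□(¬q ∧ □¬q):
s: successors {t}; □(¬q ∧ □¬q) there: t:F. ✗
t: successors {u, y}; □(¬q ∧ □¬q) there: u:F, y:F. ✗
u: successors {v}; □(¬q ∧ □¬q) there: v:F. ✗
v: successors {w}; □(¬q ∧ □¬q) there: w:T. ✓
w: successors {x}; □(¬q ∧ □¬q) there: x:F. ✗
x: successors {y}; □(¬q ∧ □¬q) there: y:F. ✗
y: successors {z}; □(¬q ∧ □¬q) there: z:T. ✓
z: no successors, so □□(¬q ∧ □¬q) holds vacuously. ✓
— 3 worlds.

5 and 3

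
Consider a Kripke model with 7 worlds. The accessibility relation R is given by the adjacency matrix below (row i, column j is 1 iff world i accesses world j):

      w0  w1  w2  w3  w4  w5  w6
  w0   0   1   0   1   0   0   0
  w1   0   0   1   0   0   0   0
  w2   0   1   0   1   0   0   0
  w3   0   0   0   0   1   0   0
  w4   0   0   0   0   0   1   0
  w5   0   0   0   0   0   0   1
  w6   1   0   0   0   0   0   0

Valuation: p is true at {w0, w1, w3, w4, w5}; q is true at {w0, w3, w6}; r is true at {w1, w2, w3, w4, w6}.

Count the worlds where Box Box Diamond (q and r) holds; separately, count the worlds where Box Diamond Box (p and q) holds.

For Box Box Diamond (q and r):
w0: successors {w1, w3}; Box Diamond (q and r) there: w1:T, w3:F. ✗
w1: successors {w2}; Box Diamond (q and r) there: w2:F. ✗
w2: successors {w1, w3}; Box Diamond (q and r) there: w1:T, w3:F. ✗
w3: successors {w4}; Box Diamond (q and r) there: w4:T. ✓
w4: successors {w5}; Box Diamond (q and r) there: w5:F. ✗
w5: successors {w6}; Box Diamond (q and r) there: w6:T. ✓
w6: successors {w0}; Box Diamond (q and r) there: w0:F. ✗
— 2 worlds.
For Box Diamond Box (p and q):
w0: successors {w1, w3}; Diamond Box (p and q) there: w1:F, w3:F. ✗
w1: successors {w2}; Diamond Box (p and q) there: w2:F. ✗
w2: successors {w1, w3}; Diamond Box (p and q) there: w1:F, w3:F. ✗
w3: successors {w4}; Diamond Box (p and q) there: w4:F. ✗
w4: successors {w5}; Diamond Box (p and q) there: w5:T. ✓
w5: successors {w6}; Diamond Box (p and q) there: w6:F. ✗
w6: successors {w0}; Diamond Box (p and q) there: w0:F. ✗
— 1 world.

2 and 1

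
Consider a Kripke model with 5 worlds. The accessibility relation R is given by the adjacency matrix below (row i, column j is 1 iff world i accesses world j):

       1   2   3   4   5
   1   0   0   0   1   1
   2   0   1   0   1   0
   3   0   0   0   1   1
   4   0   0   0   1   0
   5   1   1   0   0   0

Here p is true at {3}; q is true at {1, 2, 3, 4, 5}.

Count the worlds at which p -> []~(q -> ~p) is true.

4

1: p is F, []~(q -> ~p) is F. ✓
2: p is F, []~(q -> ~p) is F. ✓
3: p is T, []~(q -> ~p) is F. ✗
4: p is F, []~(q -> ~p) is F. ✓
5: p is F, []~(q -> ~p) is F. ✓
Satisfying worlds: {1, 2, 4, 5}.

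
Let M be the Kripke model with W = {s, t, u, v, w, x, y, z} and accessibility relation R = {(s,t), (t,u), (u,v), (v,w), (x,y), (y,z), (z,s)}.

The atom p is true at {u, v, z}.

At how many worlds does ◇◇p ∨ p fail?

s: ◇◇p is T, p is F. ✓
t: ◇◇p is T, p is F. ✓
u: ◇◇p is F, p is T. ✓
v: ◇◇p is F, p is T. ✓
w: ◇◇p is F, p is F. ✗
x: ◇◇p is T, p is F. ✓
y: ◇◇p is F, p is F. ✗
z: ◇◇p is F, p is T. ✓
Satisfying worlds: {s, t, u, v, x, z}.
So ◇◇p ∨ p fails at the other 2 worlds.

2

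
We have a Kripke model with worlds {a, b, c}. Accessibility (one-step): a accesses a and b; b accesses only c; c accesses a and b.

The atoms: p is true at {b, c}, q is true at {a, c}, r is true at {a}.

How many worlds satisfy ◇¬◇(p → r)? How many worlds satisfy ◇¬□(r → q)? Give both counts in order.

For ◇¬◇(p → r):
a: successors {a, b}; ¬◇(p → r) there: a:F, b:T. ✓
b: successors {c}; ¬◇(p → r) there: c:F. ✗
c: successors {a, b}; ¬◇(p → r) there: a:F, b:T. ✓
— 2 worlds.
For ◇¬□(r → q):
a: successors {a, b}; ¬□(r → q) there: a:F, b:F. ✗
b: successors {c}; ¬□(r → q) there: c:F. ✗
c: successors {a, b}; ¬□(r → q) there: a:F, b:F. ✗
— 0 worlds.

2 and 0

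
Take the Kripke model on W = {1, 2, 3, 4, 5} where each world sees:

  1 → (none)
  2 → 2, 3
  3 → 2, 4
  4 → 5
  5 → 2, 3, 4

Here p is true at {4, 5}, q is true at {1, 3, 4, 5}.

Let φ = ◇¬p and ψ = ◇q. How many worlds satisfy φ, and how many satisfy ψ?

3 and 4

For ◇¬p:
1: no successors, so ◇¬p fails. ✗
2: successors {2, 3}; ¬p there: 2:T, 3:T. ✓
3: successors {2, 4}; ¬p there: 2:T, 4:F. ✓
4: successors {5}; ¬p there: 5:F. ✗
5: successors {2, 3, 4}; ¬p there: 2:T, 3:T, 4:F. ✓
— 3 worlds.
For ◇q:
1: no successors, so ◇q fails. ✗
2: successors {2, 3}; q there: 2:F, 3:T. ✓
3: successors {2, 4}; q there: 2:F, 4:T. ✓
4: successors {5}; q there: 5:T. ✓
5: successors {2, 3, 4}; q there: 2:F, 3:T, 4:T. ✓
— 4 worlds.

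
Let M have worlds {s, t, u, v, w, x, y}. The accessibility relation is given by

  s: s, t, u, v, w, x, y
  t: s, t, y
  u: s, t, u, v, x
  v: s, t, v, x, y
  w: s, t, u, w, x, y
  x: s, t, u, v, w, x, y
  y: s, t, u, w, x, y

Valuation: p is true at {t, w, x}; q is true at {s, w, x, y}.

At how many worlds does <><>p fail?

s: successors {s, t, u, v, w, x, y}; <>p there: s:T, t:T, u:T, v:T, w:T, x:T, y:T. ✓
t: successors {s, t, y}; <>p there: s:T, t:T, y:T. ✓
u: successors {s, t, u, v, x}; <>p there: s:T, t:T, u:T, v:T, x:T. ✓
v: successors {s, t, v, x, y}; <>p there: s:T, t:T, v:T, x:T, y:T. ✓
w: successors {s, t, u, w, x, y}; <>p there: s:T, t:T, u:T, w:T, x:T, y:T. ✓
x: successors {s, t, u, v, w, x, y}; <>p there: s:T, t:T, u:T, v:T, w:T, x:T, y:T. ✓
y: successors {s, t, u, w, x, y}; <>p there: s:T, t:T, u:T, w:T, x:T, y:T. ✓
Satisfying worlds: {s, t, u, v, w, x, y}.
So <><>p fails at the other 0 worlds.

0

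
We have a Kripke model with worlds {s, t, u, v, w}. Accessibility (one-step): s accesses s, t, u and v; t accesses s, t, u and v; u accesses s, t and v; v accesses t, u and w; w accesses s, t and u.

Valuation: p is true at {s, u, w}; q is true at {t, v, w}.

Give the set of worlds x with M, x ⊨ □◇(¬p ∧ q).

s: successors {s, t, u, v}; ◇(¬p ∧ q) there: s:T, t:T, u:T, v:T. ✓
t: successors {s, t, u, v}; ◇(¬p ∧ q) there: s:T, t:T, u:T, v:T. ✓
u: successors {s, t, v}; ◇(¬p ∧ q) there: s:T, t:T, v:T. ✓
v: successors {t, u, w}; ◇(¬p ∧ q) there: t:T, u:T, w:T. ✓
w: successors {s, t, u}; ◇(¬p ∧ q) there: s:T, t:T, u:T. ✓

{s, t, u, v, w}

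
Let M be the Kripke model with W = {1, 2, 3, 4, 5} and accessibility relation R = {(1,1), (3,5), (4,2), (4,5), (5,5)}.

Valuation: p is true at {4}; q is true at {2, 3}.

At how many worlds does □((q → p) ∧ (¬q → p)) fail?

4

1: successors {1}; (q → p) ∧ (¬q → p) there: 1:F. ✗
2: no successors, so □((q → p) ∧ (¬q → p)) holds vacuously. ✓
3: successors {5}; (q → p) ∧ (¬q → p) there: 5:F. ✗
4: successors {2, 5}; (q → p) ∧ (¬q → p) there: 2:F, 5:F. ✗
5: successors {5}; (q → p) ∧ (¬q → p) there: 5:F. ✗
Satisfying worlds: {2}.
So □((q → p) ∧ (¬q → p)) fails at the other 4 worlds.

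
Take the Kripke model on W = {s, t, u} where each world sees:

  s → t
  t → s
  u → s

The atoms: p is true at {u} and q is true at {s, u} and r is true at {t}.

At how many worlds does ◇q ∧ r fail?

2

s: ◇q is F, r is F. ✗
t: ◇q is T, r is T. ✓
u: ◇q is T, r is F. ✗
Satisfying worlds: {t}.
So ◇q ∧ r fails at the other 2 worlds.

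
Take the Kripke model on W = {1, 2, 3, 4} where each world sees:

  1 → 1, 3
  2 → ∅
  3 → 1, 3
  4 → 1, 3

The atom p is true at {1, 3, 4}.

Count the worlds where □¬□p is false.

3

1: successors {1, 3}; ¬□p there: 1:F, 3:F. ✗
2: no successors, so □¬□p holds vacuously. ✓
3: successors {1, 3}; ¬□p there: 1:F, 3:F. ✗
4: successors {1, 3}; ¬□p there: 1:F, 3:F. ✗
Satisfying worlds: {2}.
So □¬□p fails at the other 3 worlds.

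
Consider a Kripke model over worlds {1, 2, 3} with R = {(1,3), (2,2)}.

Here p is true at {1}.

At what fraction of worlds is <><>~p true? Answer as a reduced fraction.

1/3

1: successors {3}; <>~p there: 3:F. ✗
2: successors {2}; <>~p there: 2:T. ✓
3: no successors, so <><>~p fails. ✗
That's 1 of 3 worlds, so 1/3.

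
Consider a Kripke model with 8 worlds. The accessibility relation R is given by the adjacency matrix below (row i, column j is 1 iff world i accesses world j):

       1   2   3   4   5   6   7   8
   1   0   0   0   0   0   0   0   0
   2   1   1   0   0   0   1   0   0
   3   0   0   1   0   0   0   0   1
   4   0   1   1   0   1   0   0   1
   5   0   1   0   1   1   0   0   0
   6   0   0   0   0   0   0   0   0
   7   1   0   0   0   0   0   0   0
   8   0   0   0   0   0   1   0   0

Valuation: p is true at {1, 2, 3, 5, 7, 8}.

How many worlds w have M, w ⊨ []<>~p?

2

1: no successors, so []<>~p holds vacuously. ✓
2: successors {1, 2, 6}; <>~p there: 1:F, 2:T, 6:F. ✗
3: successors {3, 8}; <>~p there: 3:F, 8:T. ✗
4: successors {2, 3, 5, 8}; <>~p there: 2:T, 3:F, 5:T, 8:T. ✗
5: successors {2, 4, 5}; <>~p there: 2:T, 4:F, 5:T. ✗
6: no successors, so []<>~p holds vacuously. ✓
7: successors {1}; <>~p there: 1:F. ✗
8: successors {6}; <>~p there: 6:F. ✗
Satisfying worlds: {1, 6}.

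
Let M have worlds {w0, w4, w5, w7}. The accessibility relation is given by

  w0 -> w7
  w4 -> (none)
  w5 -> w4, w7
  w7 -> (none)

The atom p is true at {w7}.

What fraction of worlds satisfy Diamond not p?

1/4

w0: successors {w7}; not p there: w7:F. ✗
w4: no successors, so Diamond not p fails. ✗
w5: successors {w4, w7}; not p there: w4:T, w7:F. ✓
w7: no successors, so Diamond not p fails. ✗
That's 1 of 4 worlds, so 1/4.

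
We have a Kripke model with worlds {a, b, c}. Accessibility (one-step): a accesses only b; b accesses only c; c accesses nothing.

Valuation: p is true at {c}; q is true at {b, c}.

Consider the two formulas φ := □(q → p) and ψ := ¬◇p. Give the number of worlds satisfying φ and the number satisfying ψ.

2 and 2

For □(q → p):
a: successors {b}; q → p there: b:F. ✗
b: successors {c}; q → p there: c:T. ✓
c: no successors, so □(q → p) holds vacuously. ✓
— 2 worlds.
For ¬◇p:
a: ◇p is F. ✓
b: ◇p is T. ✗
c: ◇p is F. ✓
— 2 worlds.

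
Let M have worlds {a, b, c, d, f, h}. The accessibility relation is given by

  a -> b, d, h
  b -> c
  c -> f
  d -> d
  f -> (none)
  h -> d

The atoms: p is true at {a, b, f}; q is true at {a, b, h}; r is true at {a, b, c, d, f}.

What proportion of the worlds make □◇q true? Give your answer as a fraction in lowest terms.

a: successors {b, d, h}; ◇q there: b:F, d:F, h:F. ✗
b: successors {c}; ◇q there: c:F. ✗
c: successors {f}; ◇q there: f:F. ✗
d: successors {d}; ◇q there: d:F. ✗
f: no successors, so □◇q holds vacuously. ✓
h: successors {d}; ◇q there: d:F. ✗
That's 1 of 6 worlds, so 1/6.

1/6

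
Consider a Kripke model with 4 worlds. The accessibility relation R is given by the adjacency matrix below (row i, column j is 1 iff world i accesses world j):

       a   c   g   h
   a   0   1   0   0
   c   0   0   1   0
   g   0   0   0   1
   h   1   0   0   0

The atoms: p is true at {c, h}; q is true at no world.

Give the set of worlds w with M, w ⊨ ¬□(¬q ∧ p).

{c, h}

a: □(¬q ∧ p) is T. ✗
c: □(¬q ∧ p) is F. ✓
g: □(¬q ∧ p) is T. ✗
h: □(¬q ∧ p) is F. ✓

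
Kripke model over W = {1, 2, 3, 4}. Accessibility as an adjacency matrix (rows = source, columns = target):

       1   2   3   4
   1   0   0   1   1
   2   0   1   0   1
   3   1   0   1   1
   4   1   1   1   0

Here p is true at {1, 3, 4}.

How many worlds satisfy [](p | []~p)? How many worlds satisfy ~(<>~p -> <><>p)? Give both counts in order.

For [](p | []~p):
1: successors {3, 4}; p | []~p there: 3:T, 4:T. ✓
2: successors {2, 4}; p | []~p there: 2:F, 4:T. ✗
3: successors {1, 3, 4}; p | []~p there: 1:T, 3:T, 4:T. ✓
4: successors {1, 2, 3}; p | []~p there: 1:T, 2:F, 3:T. ✗
— 2 worlds.
For ~(<>~p -> <><>p):
1: <>~p -> <><>p is T. ✗
2: <>~p -> <><>p is T. ✗
3: <>~p -> <><>p is T. ✗
4: <>~p -> <><>p is T. ✗
— 0 worlds.

2 and 0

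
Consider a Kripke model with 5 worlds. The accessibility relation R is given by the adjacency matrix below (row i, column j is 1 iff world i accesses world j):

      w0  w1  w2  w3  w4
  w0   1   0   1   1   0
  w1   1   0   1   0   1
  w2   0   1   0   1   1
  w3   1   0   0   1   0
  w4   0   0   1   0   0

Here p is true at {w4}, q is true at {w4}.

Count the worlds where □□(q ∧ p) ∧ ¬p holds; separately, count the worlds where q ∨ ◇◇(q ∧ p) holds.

For □□(q ∧ p) ∧ ¬p:
w0: □□(q ∧ p) is F, ¬p is T. ✗
w1: □□(q ∧ p) is F, ¬p is T. ✗
w2: □□(q ∧ p) is F, ¬p is T. ✗
w3: □□(q ∧ p) is F, ¬p is T. ✗
w4: □□(q ∧ p) is F, ¬p is F. ✗
— 0 worlds.
For q ∨ ◇◇(q ∧ p):
w0: q is F, ◇◇(q ∧ p) is T. ✓
w1: q is F, ◇◇(q ∧ p) is T. ✓
w2: q is F, ◇◇(q ∧ p) is T. ✓
w3: q is F, ◇◇(q ∧ p) is F. ✗
w4: q is T, ◇◇(q ∧ p) is T. ✓
— 4 worlds.

0 and 4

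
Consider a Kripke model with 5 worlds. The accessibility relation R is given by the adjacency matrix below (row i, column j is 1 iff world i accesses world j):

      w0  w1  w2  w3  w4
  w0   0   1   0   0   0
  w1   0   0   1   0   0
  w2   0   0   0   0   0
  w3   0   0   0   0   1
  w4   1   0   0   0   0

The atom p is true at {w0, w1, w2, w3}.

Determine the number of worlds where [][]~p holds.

2

w0: successors {w1}; []~p there: w1:F. ✗
w1: successors {w2}; []~p there: w2:T. ✓
w2: no successors, so [][]~p holds vacuously. ✓
w3: successors {w4}; []~p there: w4:F. ✗
w4: successors {w0}; []~p there: w0:F. ✗
Satisfying worlds: {w1, w2}.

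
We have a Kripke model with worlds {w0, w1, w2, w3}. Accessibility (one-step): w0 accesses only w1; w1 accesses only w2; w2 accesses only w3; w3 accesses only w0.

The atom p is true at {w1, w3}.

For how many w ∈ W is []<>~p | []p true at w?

2

w0: []<>~p is T, []p is T. ✓
w1: []<>~p is F, []p is F. ✗
w2: []<>~p is T, []p is T. ✓
w3: []<>~p is F, []p is F. ✗
Satisfying worlds: {w0, w2}.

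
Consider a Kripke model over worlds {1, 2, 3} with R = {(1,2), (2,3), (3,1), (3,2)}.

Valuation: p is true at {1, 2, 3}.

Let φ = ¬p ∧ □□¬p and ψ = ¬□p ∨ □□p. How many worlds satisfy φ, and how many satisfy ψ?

0 and 3

For ¬p ∧ □□¬p:
1: ¬p is F, □□¬p is F. ✗
2: ¬p is F, □□¬p is F. ✗
3: ¬p is F, □□¬p is F. ✗
— 0 worlds.
For ¬□p ∨ □□p:
1: ¬□p is F, □□p is T. ✓
2: ¬□p is F, □□p is T. ✓
3: ¬□p is F, □□p is T. ✓
— 3 worlds.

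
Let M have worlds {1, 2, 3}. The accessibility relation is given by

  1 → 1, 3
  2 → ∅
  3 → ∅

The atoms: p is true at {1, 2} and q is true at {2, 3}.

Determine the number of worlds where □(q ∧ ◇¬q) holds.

1: successors {1, 3}; q ∧ ◇¬q there: 1:F, 3:F. ✗
2: no successors, so □(q ∧ ◇¬q) holds vacuously. ✓
3: no successors, so □(q ∧ ◇¬q) holds vacuously. ✓
Satisfying worlds: {2, 3}.

2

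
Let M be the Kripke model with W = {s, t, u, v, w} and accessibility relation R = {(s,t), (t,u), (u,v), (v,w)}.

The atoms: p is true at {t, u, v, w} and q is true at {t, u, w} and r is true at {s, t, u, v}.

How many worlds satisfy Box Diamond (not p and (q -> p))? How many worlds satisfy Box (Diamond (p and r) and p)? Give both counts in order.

1 and 3

For Box Diamond (not p and (q -> p)):
s: successors {t}; Diamond (not p and (q -> p)) there: t:F. ✗
t: successors {u}; Diamond (not p and (q -> p)) there: u:F. ✗
u: successors {v}; Diamond (not p and (q -> p)) there: v:F. ✗
v: successors {w}; Diamond (not p and (q -> p)) there: w:F. ✗
w: no successors, so Box Diamond (not p and (q -> p)) holds vacuously. ✓
— 1 world.
For Box (Diamond (p and r) and p):
s: successors {t}; Diamond (p and r) and p there: t:T. ✓
t: successors {u}; Diamond (p and r) and p there: u:T. ✓
u: successors {v}; Diamond (p and r) and p there: v:F. ✗
v: successors {w}; Diamond (p and r) and p there: w:F. ✗
w: no successors, so Box (Diamond (p and r) and p) holds vacuously. ✓
— 3 worlds.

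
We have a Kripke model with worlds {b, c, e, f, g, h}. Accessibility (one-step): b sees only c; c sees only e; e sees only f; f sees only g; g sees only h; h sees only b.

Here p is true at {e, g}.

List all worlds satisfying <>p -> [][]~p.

b: <>p is F, [][]~p is F. ✓
c: <>p is T, [][]~p is T. ✓
e: <>p is F, [][]~p is F. ✓
f: <>p is T, [][]~p is T. ✓
g: <>p is F, [][]~p is T. ✓
h: <>p is F, [][]~p is T. ✓

{b, c, e, f, g, h}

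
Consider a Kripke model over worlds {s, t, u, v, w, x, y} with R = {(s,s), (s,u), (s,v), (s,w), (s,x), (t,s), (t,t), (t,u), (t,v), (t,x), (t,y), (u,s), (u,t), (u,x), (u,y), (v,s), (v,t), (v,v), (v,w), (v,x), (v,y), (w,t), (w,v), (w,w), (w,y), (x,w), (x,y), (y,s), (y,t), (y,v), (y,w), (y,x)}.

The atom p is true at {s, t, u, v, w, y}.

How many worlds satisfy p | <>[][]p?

6

s: p is T, <>[][]p is F. ✓
t: p is T, <>[][]p is F. ✓
u: p is T, <>[][]p is F. ✓
v: p is T, <>[][]p is F. ✓
w: p is T, <>[][]p is F. ✓
x: p is F, <>[][]p is F. ✗
y: p is T, <>[][]p is F. ✓
Satisfying worlds: {s, t, u, v, w, y}.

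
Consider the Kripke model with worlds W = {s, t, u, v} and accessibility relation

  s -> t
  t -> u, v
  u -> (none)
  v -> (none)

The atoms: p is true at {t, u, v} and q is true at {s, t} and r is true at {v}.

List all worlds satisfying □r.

s: successors {t}; r there: t:F. ✗
t: successors {u, v}; r there: u:F, v:T. ✗
u: no successors, so □r holds vacuously. ✓
v: no successors, so □r holds vacuously. ✓

{u, v}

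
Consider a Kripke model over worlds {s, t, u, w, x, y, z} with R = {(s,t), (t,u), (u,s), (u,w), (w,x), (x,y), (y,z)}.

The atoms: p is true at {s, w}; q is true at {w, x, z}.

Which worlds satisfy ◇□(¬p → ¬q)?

{s, t, u, w, y}

s: successors {t}; □(¬p → ¬q) there: t:T. ✓
t: successors {u}; □(¬p → ¬q) there: u:T. ✓
u: successors {s, w}; □(¬p → ¬q) there: s:T, w:F. ✓
w: successors {x}; □(¬p → ¬q) there: x:T. ✓
x: successors {y}; □(¬p → ¬q) there: y:F. ✗
y: successors {z}; □(¬p → ¬q) there: z:T. ✓
z: no successors, so ◇□(¬p → ¬q) fails. ✗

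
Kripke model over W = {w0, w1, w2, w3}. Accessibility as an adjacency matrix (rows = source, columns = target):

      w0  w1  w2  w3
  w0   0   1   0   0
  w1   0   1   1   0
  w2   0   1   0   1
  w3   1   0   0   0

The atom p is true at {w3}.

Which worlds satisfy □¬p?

{w0, w1, w3}

w0: successors {w1}; ¬p there: w1:T. ✓
w1: successors {w1, w2}; ¬p there: w1:T, w2:T. ✓
w2: successors {w1, w3}; ¬p there: w1:T, w3:F. ✗
w3: successors {w0}; ¬p there: w0:T. ✓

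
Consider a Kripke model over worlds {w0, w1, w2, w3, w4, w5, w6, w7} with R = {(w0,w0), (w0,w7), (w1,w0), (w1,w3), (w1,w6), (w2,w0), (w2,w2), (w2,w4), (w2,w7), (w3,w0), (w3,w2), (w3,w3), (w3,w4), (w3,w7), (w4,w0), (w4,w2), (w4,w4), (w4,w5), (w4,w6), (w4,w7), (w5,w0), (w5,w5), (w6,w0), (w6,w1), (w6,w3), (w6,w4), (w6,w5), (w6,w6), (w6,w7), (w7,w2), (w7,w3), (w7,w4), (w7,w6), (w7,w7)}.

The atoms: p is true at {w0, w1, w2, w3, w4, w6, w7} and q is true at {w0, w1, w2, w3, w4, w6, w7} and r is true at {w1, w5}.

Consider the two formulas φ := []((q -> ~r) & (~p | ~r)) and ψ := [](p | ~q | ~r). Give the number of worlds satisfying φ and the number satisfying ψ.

For []((q -> ~r) & (~p | ~r)):
w0: successors {w0, w7}; (q -> ~r) & (~p | ~r) there: w0:T, w7:T. ✓
w1: successors {w0, w3, w6}; (q -> ~r) & (~p | ~r) there: w0:T, w3:T, w6:T. ✓
w2: successors {w0, w2, w4, w7}; (q -> ~r) & (~p | ~r) there: w0:T, w2:T, w4:T, w7:T. ✓
w3: successors {w0, w2, w3, w4, w7}; (q -> ~r) & (~p | ~r) there: w0:T, w2:T, w3:T, w4:T, w7:T. ✓
w4: successors {w0, w2, w4, w5, w6, w7}; (q -> ~r) & (~p | ~r) there: w0:T, w2:T, w4:T, w5:T, w6:T, w7:T. ✓
w5: successors {w0, w5}; (q -> ~r) & (~p | ~r) there: w0:T, w5:T. ✓
w6: successors {w0, w1, w3, w4, w5, w6, w7}; (q -> ~r) & (~p | ~r) there: w0:T, w1:F, w3:T, w4:T, w5:T, w6:T, w7:T. ✗
w7: successors {w2, w3, w4, w6, w7}; (q -> ~r) & (~p | ~r) there: w2:T, w3:T, w4:T, w6:T, w7:T. ✓
— 7 worlds.
For [](p | ~q | ~r):
w0: successors {w0, w7}; p | ~q | ~r there: w0:T, w7:T. ✓
w1: successors {w0, w3, w6}; p | ~q | ~r there: w0:T, w3:T, w6:T. ✓
w2: successors {w0, w2, w4, w7}; p | ~q | ~r there: w0:T, w2:T, w4:T, w7:T. ✓
w3: successors {w0, w2, w3, w4, w7}; p | ~q | ~r there: w0:T, w2:T, w3:T, w4:T, w7:T. ✓
w4: successors {w0, w2, w4, w5, w6, w7}; p | ~q | ~r there: w0:T, w2:T, w4:T, w5:T, w6:T, w7:T. ✓
w5: successors {w0, w5}; p | ~q | ~r there: w0:T, w5:T. ✓
w6: successors {w0, w1, w3, w4, w5, w6, w7}; p | ~q | ~r there: w0:T, w1:T, w3:T, w4:T, w5:T, w6:T, w7:T. ✓
w7: successors {w2, w3, w4, w6, w7}; p | ~q | ~r there: w2:T, w3:T, w4:T, w6:T, w7:T. ✓
— 8 worlds.

7 and 8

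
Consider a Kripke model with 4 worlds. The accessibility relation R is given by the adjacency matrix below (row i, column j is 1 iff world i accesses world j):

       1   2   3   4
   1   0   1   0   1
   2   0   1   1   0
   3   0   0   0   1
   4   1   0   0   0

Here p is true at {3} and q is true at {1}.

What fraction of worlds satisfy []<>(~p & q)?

1: successors {2, 4}; <>(~p & q) there: 2:F, 4:T. ✗
2: successors {2, 3}; <>(~p & q) there: 2:F, 3:F. ✗
3: successors {4}; <>(~p & q) there: 4:T. ✓
4: successors {1}; <>(~p & q) there: 1:F. ✗
That's 1 of 4 worlds, so 1/4.

1/4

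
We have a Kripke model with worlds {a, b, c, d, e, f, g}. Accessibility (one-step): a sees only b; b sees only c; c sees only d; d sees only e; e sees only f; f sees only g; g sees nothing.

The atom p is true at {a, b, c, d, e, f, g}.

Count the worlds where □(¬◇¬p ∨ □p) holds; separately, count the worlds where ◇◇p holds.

For □(¬◇¬p ∨ □p):
a: successors {b}; ¬◇¬p ∨ □p there: b:T. ✓
b: successors {c}; ¬◇¬p ∨ □p there: c:T. ✓
c: successors {d}; ¬◇¬p ∨ □p there: d:T. ✓
d: successors {e}; ¬◇¬p ∨ □p there: e:T. ✓
e: successors {f}; ¬◇¬p ∨ □p there: f:T. ✓
f: successors {g}; ¬◇¬p ∨ □p there: g:T. ✓
g: no successors, so □(¬◇¬p ∨ □p) holds vacuously. ✓
— 7 worlds.
For ◇◇p:
a: successors {b}; ◇p there: b:T. ✓
b: successors {c}; ◇p there: c:T. ✓
c: successors {d}; ◇p there: d:T. ✓
d: successors {e}; ◇p there: e:T. ✓
e: successors {f}; ◇p there: f:T. ✓
f: successors {g}; ◇p there: g:F. ✗
g: no successors, so ◇◇p fails. ✗
— 5 worlds.

7 and 5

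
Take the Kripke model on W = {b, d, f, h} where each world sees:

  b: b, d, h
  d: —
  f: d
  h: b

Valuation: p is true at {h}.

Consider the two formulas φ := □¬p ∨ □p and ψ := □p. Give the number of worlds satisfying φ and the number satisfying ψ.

For □¬p ∨ □p:
b: □¬p is F, □p is F. ✗
d: □¬p is T, □p is T. ✓
f: □¬p is T, □p is F. ✓
h: □¬p is T, □p is F. ✓
— 3 worlds.
For □p:
b: successors {b, d, h}; p there: b:F, d:F, h:T. ✗
d: no successors, so □p holds vacuously. ✓
f: successors {d}; p there: d:F. ✗
h: successors {b}; p there: b:F. ✗
— 1 world.

3 and 1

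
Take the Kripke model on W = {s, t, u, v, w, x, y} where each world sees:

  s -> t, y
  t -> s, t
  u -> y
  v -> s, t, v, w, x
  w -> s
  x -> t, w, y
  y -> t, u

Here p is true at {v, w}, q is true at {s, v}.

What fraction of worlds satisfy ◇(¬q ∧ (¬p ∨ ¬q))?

6/7

s: successors {t, y}; ¬q ∧ (¬p ∨ ¬q) there: t:T, y:T. ✓
t: successors {s, t}; ¬q ∧ (¬p ∨ ¬q) there: s:F, t:T. ✓
u: successors {y}; ¬q ∧ (¬p ∨ ¬q) there: y:T. ✓
v: successors {s, t, v, w, x}; ¬q ∧ (¬p ∨ ¬q) there: s:F, t:T, v:F, w:T, x:T. ✓
w: successors {s}; ¬q ∧ (¬p ∨ ¬q) there: s:F. ✗
x: successors {t, w, y}; ¬q ∧ (¬p ∨ ¬q) there: t:T, w:T, y:T. ✓
y: successors {t, u}; ¬q ∧ (¬p ∨ ¬q) there: t:T, u:T. ✓
That's 6 of 7 worlds, so 6/7.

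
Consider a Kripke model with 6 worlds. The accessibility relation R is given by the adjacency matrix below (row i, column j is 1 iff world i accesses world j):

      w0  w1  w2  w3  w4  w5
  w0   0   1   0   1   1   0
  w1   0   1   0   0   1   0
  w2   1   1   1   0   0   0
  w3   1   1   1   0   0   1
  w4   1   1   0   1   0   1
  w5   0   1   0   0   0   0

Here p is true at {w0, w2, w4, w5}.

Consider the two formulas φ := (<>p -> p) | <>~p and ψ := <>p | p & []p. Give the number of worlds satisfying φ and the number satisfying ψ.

For (<>p -> p) | <>~p:
w0: <>p -> p is T, <>~p is T. ✓
w1: <>p -> p is F, <>~p is T. ✓
w2: <>p -> p is T, <>~p is T. ✓
w3: <>p -> p is F, <>~p is T. ✓
w4: <>p -> p is T, <>~p is T. ✓
w5: <>p -> p is T, <>~p is T. ✓
— 6 worlds.
For <>p | p & []p:
w0: <>p is T, p & []p is F. ✓
w1: <>p is T, p & []p is F. ✓
w2: <>p is T, p & []p is F. ✓
w3: <>p is T, p & []p is F. ✓
w4: <>p is T, p & []p is F. ✓
w5: <>p is F, p & []p is F. ✗
— 5 worlds.

6 and 5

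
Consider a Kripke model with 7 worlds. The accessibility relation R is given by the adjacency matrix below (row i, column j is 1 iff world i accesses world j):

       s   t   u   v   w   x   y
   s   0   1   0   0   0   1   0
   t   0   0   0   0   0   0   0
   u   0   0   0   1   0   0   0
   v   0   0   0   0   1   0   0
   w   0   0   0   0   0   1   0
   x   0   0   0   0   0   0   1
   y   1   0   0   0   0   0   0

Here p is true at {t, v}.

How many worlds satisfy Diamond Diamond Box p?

1

s: successors {t, x}; Diamond Box p there: t:F, x:F. ✗
t: no successors, so Diamond Diamond Box p fails. ✗
u: successors {v}; Diamond Box p there: v:F. ✗
v: successors {w}; Diamond Box p there: w:F. ✗
w: successors {x}; Diamond Box p there: x:F. ✗
x: successors {y}; Diamond Box p there: y:F. ✗
y: successors {s}; Diamond Box p there: s:T. ✓
Satisfying worlds: {y}.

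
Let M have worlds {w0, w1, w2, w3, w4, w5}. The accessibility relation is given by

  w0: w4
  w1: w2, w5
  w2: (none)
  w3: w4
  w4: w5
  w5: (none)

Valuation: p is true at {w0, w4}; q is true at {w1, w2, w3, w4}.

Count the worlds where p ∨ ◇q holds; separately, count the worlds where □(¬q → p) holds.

4 and 4

For p ∨ ◇q:
w0: p is T, ◇q is T. ✓
w1: p is F, ◇q is T. ✓
w2: p is F, ◇q is F. ✗
w3: p is F, ◇q is T. ✓
w4: p is T, ◇q is F. ✓
w5: p is F, ◇q is F. ✗
— 4 worlds.
For □(¬q → p):
w0: successors {w4}; ¬q → p there: w4:T. ✓
w1: successors {w2, w5}; ¬q → p there: w2:T, w5:F. ✗
w2: no successors, so □(¬q → p) holds vacuously. ✓
w3: successors {w4}; ¬q → p there: w4:T. ✓
w4: successors {w5}; ¬q → p there: w5:F. ✗
w5: no successors, so □(¬q → p) holds vacuously. ✓
— 4 worlds.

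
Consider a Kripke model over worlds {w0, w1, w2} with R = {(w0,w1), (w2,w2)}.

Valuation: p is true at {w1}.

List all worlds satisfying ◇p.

{w0}

w0: successors {w1}; p there: w1:T. ✓
w1: no successors, so ◇p fails. ✗
w2: successors {w2}; p there: w2:F. ✗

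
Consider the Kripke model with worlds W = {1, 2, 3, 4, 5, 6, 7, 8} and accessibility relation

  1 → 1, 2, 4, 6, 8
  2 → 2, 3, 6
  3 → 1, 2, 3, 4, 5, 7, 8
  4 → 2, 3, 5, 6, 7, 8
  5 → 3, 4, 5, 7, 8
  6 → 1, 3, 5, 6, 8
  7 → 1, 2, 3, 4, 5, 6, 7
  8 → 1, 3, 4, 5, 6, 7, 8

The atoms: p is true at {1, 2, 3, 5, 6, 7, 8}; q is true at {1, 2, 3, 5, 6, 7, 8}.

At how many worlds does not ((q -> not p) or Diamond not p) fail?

6

1: (q -> not p) or Diamond not p is T. ✗
2: (q -> not p) or Diamond not p is F. ✓
3: (q -> not p) or Diamond not p is T. ✗
4: (q -> not p) or Diamond not p is T. ✗
5: (q -> not p) or Diamond not p is T. ✗
6: (q -> not p) or Diamond not p is F. ✓
7: (q -> not p) or Diamond not p is T. ✗
8: (q -> not p) or Diamond not p is T. ✗
Satisfying worlds: {2, 6}.
So not ((q -> not p) or Diamond not p) fails at the other 6 worlds.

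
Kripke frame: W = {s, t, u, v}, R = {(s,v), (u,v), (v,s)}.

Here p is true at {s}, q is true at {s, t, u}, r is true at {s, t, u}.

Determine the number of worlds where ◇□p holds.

s: successors {v}; □p there: v:T. ✓
t: no successors, so ◇□p fails. ✗
u: successors {v}; □p there: v:T. ✓
v: successors {s}; □p there: s:F. ✗
Satisfying worlds: {s, u}.

2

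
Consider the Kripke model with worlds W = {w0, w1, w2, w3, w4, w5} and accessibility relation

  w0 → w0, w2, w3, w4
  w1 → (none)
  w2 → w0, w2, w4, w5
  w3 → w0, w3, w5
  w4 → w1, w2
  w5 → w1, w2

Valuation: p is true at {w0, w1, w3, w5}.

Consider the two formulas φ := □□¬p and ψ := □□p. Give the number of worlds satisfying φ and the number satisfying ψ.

1 and 1

For □□¬p:
w0: successors {w0, w2, w3, w4}; □¬p there: w0:F, w2:F, w3:F, w4:F. ✗
w1: no successors, so □□¬p holds vacuously. ✓
w2: successors {w0, w2, w4, w5}; □¬p there: w0:F, w2:F, w4:F, w5:F. ✗
w3: successors {w0, w3, w5}; □¬p there: w0:F, w3:F, w5:F. ✗
w4: successors {w1, w2}; □¬p there: w1:T, w2:F. ✗
w5: successors {w1, w2}; □¬p there: w1:T, w2:F. ✗
— 1 world.
For □□p:
w0: successors {w0, w2, w3, w4}; □p there: w0:F, w2:F, w3:T, w4:F. ✗
w1: no successors, so □□p holds vacuously. ✓
w2: successors {w0, w2, w4, w5}; □p there: w0:F, w2:F, w4:F, w5:F. ✗
w3: successors {w0, w3, w5}; □p there: w0:F, w3:T, w5:F. ✗
w4: successors {w1, w2}; □p there: w1:T, w2:F. ✗
w5: successors {w1, w2}; □p there: w1:T, w2:F. ✗
— 1 world.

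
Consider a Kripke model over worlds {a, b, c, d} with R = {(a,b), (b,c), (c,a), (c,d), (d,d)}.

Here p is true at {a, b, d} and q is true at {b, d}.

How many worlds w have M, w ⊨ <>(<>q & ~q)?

a: successors {b}; <>q & ~q there: b:F. ✗
b: successors {c}; <>q & ~q there: c:T. ✓
c: successors {a, d}; <>q & ~q there: a:T, d:F. ✓
d: successors {d}; <>q & ~q there: d:F. ✗
Satisfying worlds: {b, c}.

2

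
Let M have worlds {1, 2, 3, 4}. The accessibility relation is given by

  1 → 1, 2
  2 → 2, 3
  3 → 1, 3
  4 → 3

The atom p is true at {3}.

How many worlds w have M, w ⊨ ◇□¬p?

1: successors {1, 2}; □¬p there: 1:T, 2:F. ✓
2: successors {2, 3}; □¬p there: 2:F, 3:F. ✗
3: successors {1, 3}; □¬p there: 1:T, 3:F. ✓
4: successors {3}; □¬p there: 3:F. ✗
Satisfying worlds: {1, 3}.

2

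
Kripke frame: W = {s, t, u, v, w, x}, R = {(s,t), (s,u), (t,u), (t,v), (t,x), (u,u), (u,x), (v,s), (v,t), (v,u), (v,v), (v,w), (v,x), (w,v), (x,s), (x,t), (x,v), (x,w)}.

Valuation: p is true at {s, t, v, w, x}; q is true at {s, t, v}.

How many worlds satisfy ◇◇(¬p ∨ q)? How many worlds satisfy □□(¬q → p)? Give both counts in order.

For ◇◇(¬p ∨ q):
s: successors {t, u}; ◇(¬p ∨ q) there: t:T, u:T. ✓
t: successors {u, v, x}; ◇(¬p ∨ q) there: u:T, v:T, x:T. ✓
u: successors {u, x}; ◇(¬p ∨ q) there: u:T, x:T. ✓
v: successors {s, t, u, v, w, x}; ◇(¬p ∨ q) there: s:T, t:T, u:T, v:T, w:T, x:T. ✓
w: successors {v}; ◇(¬p ∨ q) there: v:T. ✓
x: successors {s, t, v, w}; ◇(¬p ∨ q) there: s:T, t:T, v:T, w:T. ✓
— 6 worlds.
For □□(¬q → p):
s: successors {t, u}; □(¬q → p) there: t:F, u:F. ✗
t: successors {u, v, x}; □(¬q → p) there: u:F, v:F, x:T. ✗
u: successors {u, x}; □(¬q → p) there: u:F, x:T. ✗
v: successors {s, t, u, v, w, x}; □(¬q → p) there: s:F, t:F, u:F, v:F, w:T, x:T. ✗
w: successors {v}; □(¬q → p) there: v:F. ✗
x: successors {s, t, v, w}; □(¬q → p) there: s:F, t:F, v:F, w:T. ✗
— 0 worlds.

6 and 0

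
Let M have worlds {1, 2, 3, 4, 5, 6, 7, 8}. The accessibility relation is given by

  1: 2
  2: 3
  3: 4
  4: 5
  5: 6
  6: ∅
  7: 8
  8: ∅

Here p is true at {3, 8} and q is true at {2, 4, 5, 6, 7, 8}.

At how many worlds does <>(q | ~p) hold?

1: successors {2}; q | ~p there: 2:T. ✓
2: successors {3}; q | ~p there: 3:F. ✗
3: successors {4}; q | ~p there: 4:T. ✓
4: successors {5}; q | ~p there: 5:T. ✓
5: successors {6}; q | ~p there: 6:T. ✓
6: no successors, so <>(q | ~p) fails. ✗
7: successors {8}; q | ~p there: 8:T. ✓
8: no successors, so <>(q | ~p) fails. ✗
Satisfying worlds: {1, 3, 4, 5, 7}.

5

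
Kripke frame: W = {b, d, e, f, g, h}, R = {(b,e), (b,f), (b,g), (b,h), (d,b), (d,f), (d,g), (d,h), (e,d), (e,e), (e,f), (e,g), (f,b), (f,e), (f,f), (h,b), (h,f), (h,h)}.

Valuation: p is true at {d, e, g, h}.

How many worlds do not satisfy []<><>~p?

3

b: successors {e, f, g, h}; <><>~p there: e:T, f:T, g:F, h:T. ✗
d: successors {b, f, g, h}; <><>~p there: b:T, f:T, g:F, h:T. ✗
e: successors {d, e, f, g}; <><>~p there: d:T, e:T, f:T, g:F. ✗
f: successors {b, e, f}; <><>~p there: b:T, e:T, f:T. ✓
g: no successors, so []<><>~p holds vacuously. ✓
h: successors {b, f, h}; <><>~p there: b:T, f:T, h:T. ✓
Satisfying worlds: {f, g, h}.
So []<><>~p fails at the other 3 worlds.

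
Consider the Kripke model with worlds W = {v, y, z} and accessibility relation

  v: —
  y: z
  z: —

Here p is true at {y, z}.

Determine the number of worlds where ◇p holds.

1

v: no successors, so ◇p fails. ✗
y: successors {z}; p there: z:T. ✓
z: no successors, so ◇p fails. ✗
Satisfying worlds: {y}.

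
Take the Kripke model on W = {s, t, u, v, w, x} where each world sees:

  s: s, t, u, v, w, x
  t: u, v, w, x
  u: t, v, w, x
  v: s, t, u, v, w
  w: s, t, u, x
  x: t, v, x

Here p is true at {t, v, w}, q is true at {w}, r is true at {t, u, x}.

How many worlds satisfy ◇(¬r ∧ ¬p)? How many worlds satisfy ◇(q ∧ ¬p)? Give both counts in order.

3 and 0

For ◇(¬r ∧ ¬p):
s: successors {s, t, u, v, w, x}; ¬r ∧ ¬p there: s:T, t:F, u:F, v:F, w:F, x:F. ✓
t: successors {u, v, w, x}; ¬r ∧ ¬p there: u:F, v:F, w:F, x:F. ✗
u: successors {t, v, w, x}; ¬r ∧ ¬p there: t:F, v:F, w:F, x:F. ✗
v: successors {s, t, u, v, w}; ¬r ∧ ¬p there: s:T, t:F, u:F, v:F, w:F. ✓
w: successors {s, t, u, x}; ¬r ∧ ¬p there: s:T, t:F, u:F, x:F. ✓
x: successors {t, v, x}; ¬r ∧ ¬p there: t:F, v:F, x:F. ✗
— 3 worlds.
For ◇(q ∧ ¬p):
s: successors {s, t, u, v, w, x}; q ∧ ¬p there: s:F, t:F, u:F, v:F, w:F, x:F. ✗
t: successors {u, v, w, x}; q ∧ ¬p there: u:F, v:F, w:F, x:F. ✗
u: successors {t, v, w, x}; q ∧ ¬p there: t:F, v:F, w:F, x:F. ✗
v: successors {s, t, u, v, w}; q ∧ ¬p there: s:F, t:F, u:F, v:F, w:F. ✗
w: successors {s, t, u, x}; q ∧ ¬p there: s:F, t:F, u:F, x:F. ✗
x: successors {t, v, x}; q ∧ ¬p there: t:F, v:F, x:F. ✗
— 0 worlds.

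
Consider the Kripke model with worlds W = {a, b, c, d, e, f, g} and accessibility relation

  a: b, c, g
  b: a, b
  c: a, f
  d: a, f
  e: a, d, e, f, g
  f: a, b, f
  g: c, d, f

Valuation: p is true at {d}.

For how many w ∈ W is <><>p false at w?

5

a: successors {b, c, g}; <>p there: b:F, c:F, g:T. ✓
b: successors {a, b}; <>p there: a:F, b:F. ✗
c: successors {a, f}; <>p there: a:F, f:F. ✗
d: successors {a, f}; <>p there: a:F, f:F. ✗
e: successors {a, d, e, f, g}; <>p there: a:F, d:F, e:T, f:F, g:T. ✓
f: successors {a, b, f}; <>p there: a:F, b:F, f:F. ✗
g: successors {c, d, f}; <>p there: c:F, d:F, f:F. ✗
Satisfying worlds: {a, e}.
So <><>p fails at the other 5 worlds.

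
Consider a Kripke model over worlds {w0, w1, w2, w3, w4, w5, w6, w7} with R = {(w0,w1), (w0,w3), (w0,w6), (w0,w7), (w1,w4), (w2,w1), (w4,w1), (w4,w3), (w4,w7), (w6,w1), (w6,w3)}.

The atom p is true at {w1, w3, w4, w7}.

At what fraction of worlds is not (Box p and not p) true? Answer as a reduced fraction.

5/8

w0: Box p and not p is F. ✓
w1: Box p and not p is F. ✓
w2: Box p and not p is T. ✗
w3: Box p and not p is F. ✓
w4: Box p and not p is F. ✓
w5: Box p and not p is T. ✗
w6: Box p and not p is T. ✗
w7: Box p and not p is F. ✓
That's 5 of 8 worlds, so 5/8.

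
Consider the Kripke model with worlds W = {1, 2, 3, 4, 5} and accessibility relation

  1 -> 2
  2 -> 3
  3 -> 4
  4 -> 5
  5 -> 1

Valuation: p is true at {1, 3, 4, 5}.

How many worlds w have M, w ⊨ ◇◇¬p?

1

1: successors {2}; ◇¬p there: 2:F. ✗
2: successors {3}; ◇¬p there: 3:F. ✗
3: successors {4}; ◇¬p there: 4:F. ✗
4: successors {5}; ◇¬p there: 5:F. ✗
5: successors {1}; ◇¬p there: 1:T. ✓
Satisfying worlds: {5}.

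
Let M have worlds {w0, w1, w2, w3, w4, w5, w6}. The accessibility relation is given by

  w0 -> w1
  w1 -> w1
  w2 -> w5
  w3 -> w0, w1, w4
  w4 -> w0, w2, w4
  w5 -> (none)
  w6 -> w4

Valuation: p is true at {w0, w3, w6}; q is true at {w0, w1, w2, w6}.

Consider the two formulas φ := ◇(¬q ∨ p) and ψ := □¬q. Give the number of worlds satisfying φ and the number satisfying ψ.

4 and 3

For ◇(¬q ∨ p):
w0: successors {w1}; ¬q ∨ p there: w1:F. ✗
w1: successors {w1}; ¬q ∨ p there: w1:F. ✗
w2: successors {w5}; ¬q ∨ p there: w5:T. ✓
w3: successors {w0, w1, w4}; ¬q ∨ p there: w0:T, w1:F, w4:T. ✓
w4: successors {w0, w2, w4}; ¬q ∨ p there: w0:T, w2:F, w4:T. ✓
w5: no successors, so ◇(¬q ∨ p) fails. ✗
w6: successors {w4}; ¬q ∨ p there: w4:T. ✓
— 4 worlds.
For □¬q:
w0: successors {w1}; ¬q there: w1:F. ✗
w1: successors {w1}; ¬q there: w1:F. ✗
w2: successors {w5}; ¬q there: w5:T. ✓
w3: successors {w0, w1, w4}; ¬q there: w0:F, w1:F, w4:T. ✗
w4: successors {w0, w2, w4}; ¬q there: w0:F, w2:F, w4:T. ✗
w5: no successors, so □¬q holds vacuously. ✓
w6: successors {w4}; ¬q there: w4:T. ✓
— 3 worlds.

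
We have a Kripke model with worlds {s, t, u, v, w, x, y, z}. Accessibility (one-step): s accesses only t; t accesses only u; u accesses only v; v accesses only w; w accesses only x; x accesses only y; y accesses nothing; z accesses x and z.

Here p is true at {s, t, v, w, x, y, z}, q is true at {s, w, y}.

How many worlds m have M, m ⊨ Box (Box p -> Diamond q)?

4

s: successors {t}; Box p -> Diamond q there: t:T. ✓
t: successors {u}; Box p -> Diamond q there: u:F. ✗
u: successors {v}; Box p -> Diamond q there: v:T. ✓
v: successors {w}; Box p -> Diamond q there: w:F. ✗
w: successors {x}; Box p -> Diamond q there: x:T. ✓
x: successors {y}; Box p -> Diamond q there: y:F. ✗
y: no successors, so Box (Box p -> Diamond q) holds vacuously. ✓
z: successors {x, z}; Box p -> Diamond q there: x:T, z:F. ✗
Satisfying worlds: {s, u, w, y}.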